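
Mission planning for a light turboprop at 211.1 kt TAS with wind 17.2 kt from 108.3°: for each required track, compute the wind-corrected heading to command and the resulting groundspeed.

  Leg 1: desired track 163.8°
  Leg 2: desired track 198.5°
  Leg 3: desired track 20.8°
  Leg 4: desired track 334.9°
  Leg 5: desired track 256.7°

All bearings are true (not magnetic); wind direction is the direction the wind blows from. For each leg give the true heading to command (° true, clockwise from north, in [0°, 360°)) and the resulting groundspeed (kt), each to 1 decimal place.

Leg 1: heading=159.9°, groundspeed=200.9 kt
Leg 2: heading=193.8°, groundspeed=210.5 kt
Leg 3: heading=25.5°, groundspeed=209.6 kt
Leg 4: heading=338.3°, groundspeed=222.5 kt
Leg 5: heading=254.3°, groundspeed=225.6 kt

Leg 1: desired track 163.8°; wind correction -3.9° → command heading 159.9°, groundspeed 200.9 kt
Leg 2: desired track 198.5°; wind correction -4.7° → command heading 193.8°, groundspeed 210.5 kt
Leg 3: desired track 20.8°; wind correction +4.7° → command heading 25.5°, groundspeed 209.6 kt
Leg 4: desired track 334.9°; wind correction +3.4° → command heading 338.3°, groundspeed 222.5 kt
Leg 5: desired track 256.7°; wind correction -2.4° → command heading 254.3°, groundspeed 225.6 kt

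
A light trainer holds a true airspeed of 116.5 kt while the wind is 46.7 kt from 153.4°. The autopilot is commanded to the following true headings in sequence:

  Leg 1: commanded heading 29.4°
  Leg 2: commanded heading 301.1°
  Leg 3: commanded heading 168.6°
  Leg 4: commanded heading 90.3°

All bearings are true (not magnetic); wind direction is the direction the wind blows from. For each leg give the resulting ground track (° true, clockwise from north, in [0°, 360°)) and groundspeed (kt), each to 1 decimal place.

Leg 1: track=14.2°, groundspeed=147.8 kt
Leg 2: track=310.2°, groundspeed=158.0 kt
Leg 3: track=178.3°, groundspeed=72.5 kt
Leg 4: track=66.7°, groundspeed=104.1 kt

Leg 1: heading 29.4°; drift -15.2° → track 14.2°, groundspeed 147.8 kt
Leg 2: heading 301.1°; drift +9.1° → track 310.2°, groundspeed 158.0 kt
Leg 3: heading 168.6°; drift +9.7° → track 178.3°, groundspeed 72.5 kt
Leg 4: heading 90.3°; drift -23.6° → track 66.7°, groundspeed 104.1 kt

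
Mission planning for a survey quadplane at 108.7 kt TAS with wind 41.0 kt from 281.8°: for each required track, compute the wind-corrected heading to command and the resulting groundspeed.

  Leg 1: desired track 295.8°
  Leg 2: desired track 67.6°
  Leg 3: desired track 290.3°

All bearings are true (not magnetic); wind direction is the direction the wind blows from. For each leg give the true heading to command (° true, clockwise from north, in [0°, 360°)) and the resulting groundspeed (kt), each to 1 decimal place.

Leg 1: desired track 295.8°; wind correction -5.2° → command heading 290.6°, groundspeed 68.5 kt
Leg 2: desired track 67.6°; wind correction -12.2° → command heading 55.4°, groundspeed 140.1 kt
Leg 3: desired track 290.3°; wind correction -3.2° → command heading 287.1°, groundspeed 68.0 kt

Leg 1: heading=290.6°, groundspeed=68.5 kt
Leg 2: heading=55.4°, groundspeed=140.1 kt
Leg 3: heading=287.1°, groundspeed=68.0 kt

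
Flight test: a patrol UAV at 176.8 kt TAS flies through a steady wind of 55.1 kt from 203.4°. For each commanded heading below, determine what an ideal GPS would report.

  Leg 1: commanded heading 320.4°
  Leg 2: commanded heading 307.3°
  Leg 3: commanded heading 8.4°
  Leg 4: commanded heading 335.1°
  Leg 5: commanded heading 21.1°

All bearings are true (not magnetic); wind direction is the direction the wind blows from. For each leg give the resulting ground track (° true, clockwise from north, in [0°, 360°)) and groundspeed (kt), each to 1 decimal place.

Leg 1: heading 320.4°; drift +13.7° → track 334.1°, groundspeed 207.7 kt
Leg 2: heading 307.3°; drift +15.7° → track 323.0°, groundspeed 197.4 kt
Leg 3: heading 8.4°; drift +3.5° → track 11.9°, groundspeed 230.5 kt
Leg 4: heading 335.1°; drift +10.9° → track 346.0°, groundspeed 217.4 kt
Leg 5: heading 21.1°; drift +0.5° → track 21.6°, groundspeed 231.9 kt

Leg 1: track=334.1°, groundspeed=207.7 kt
Leg 2: track=323.0°, groundspeed=197.4 kt
Leg 3: track=11.9°, groundspeed=230.5 kt
Leg 4: track=346.0°, groundspeed=217.4 kt
Leg 5: track=21.6°, groundspeed=231.9 kt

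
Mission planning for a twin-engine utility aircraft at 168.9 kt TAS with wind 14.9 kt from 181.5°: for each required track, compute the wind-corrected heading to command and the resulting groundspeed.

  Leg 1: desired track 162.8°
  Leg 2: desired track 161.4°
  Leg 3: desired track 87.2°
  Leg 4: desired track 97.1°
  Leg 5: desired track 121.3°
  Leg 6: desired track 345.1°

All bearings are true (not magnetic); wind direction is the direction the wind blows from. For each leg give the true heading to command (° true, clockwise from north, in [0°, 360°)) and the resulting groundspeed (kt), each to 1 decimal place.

Leg 1: heading=164.4°, groundspeed=154.7 kt
Leg 2: heading=163.1°, groundspeed=154.8 kt
Leg 3: heading=92.2°, groundspeed=169.4 kt
Leg 4: heading=102.1°, groundspeed=166.8 kt
Leg 5: heading=125.7°, groundspeed=161.0 kt
Leg 6: heading=343.7°, groundspeed=183.1 kt

Leg 1: desired track 162.8°; wind correction +1.6° → command heading 164.4°, groundspeed 154.7 kt
Leg 2: desired track 161.4°; wind correction +1.7° → command heading 163.1°, groundspeed 154.8 kt
Leg 3: desired track 87.2°; wind correction +5.0° → command heading 92.2°, groundspeed 169.4 kt
Leg 4: desired track 97.1°; wind correction +5.0° → command heading 102.1°, groundspeed 166.8 kt
Leg 5: desired track 121.3°; wind correction +4.4° → command heading 125.7°, groundspeed 161.0 kt
Leg 6: desired track 345.1°; wind correction -1.4° → command heading 343.7°, groundspeed 183.1 kt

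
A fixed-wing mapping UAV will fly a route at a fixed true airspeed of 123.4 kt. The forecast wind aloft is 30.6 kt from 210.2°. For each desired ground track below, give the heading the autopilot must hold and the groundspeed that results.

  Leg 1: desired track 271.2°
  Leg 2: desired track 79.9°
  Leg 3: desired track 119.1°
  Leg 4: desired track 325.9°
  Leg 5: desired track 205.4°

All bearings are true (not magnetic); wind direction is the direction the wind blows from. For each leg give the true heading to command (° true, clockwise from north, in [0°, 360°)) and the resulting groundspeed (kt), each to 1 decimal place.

Leg 1: desired track 271.2°; wind correction -12.5° → command heading 258.7°, groundspeed 105.6 kt
Leg 2: desired track 79.9°; wind correction +10.9° → command heading 90.8°, groundspeed 141.0 kt
Leg 3: desired track 119.1°; wind correction +14.4° → command heading 133.5°, groundspeed 120.1 kt
Leg 4: desired track 325.9°; wind correction -12.9° → command heading 313.0°, groundspeed 133.6 kt
Leg 5: desired track 205.4°; wind correction +1.2° → command heading 206.6°, groundspeed 92.9 kt

Leg 1: heading=258.7°, groundspeed=105.6 kt
Leg 2: heading=90.8°, groundspeed=141.0 kt
Leg 3: heading=133.5°, groundspeed=120.1 kt
Leg 4: heading=313.0°, groundspeed=133.6 kt
Leg 5: heading=206.6°, groundspeed=92.9 kt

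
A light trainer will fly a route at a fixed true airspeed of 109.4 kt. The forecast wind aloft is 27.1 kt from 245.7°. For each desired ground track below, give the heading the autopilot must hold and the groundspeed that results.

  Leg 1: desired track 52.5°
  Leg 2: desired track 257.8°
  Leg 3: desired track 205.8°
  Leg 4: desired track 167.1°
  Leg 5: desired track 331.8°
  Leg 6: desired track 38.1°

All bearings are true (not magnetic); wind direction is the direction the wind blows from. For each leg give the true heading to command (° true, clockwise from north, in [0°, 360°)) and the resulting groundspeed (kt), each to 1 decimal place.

Leg 1: desired track 52.5°; wind correction -3.2° → command heading 49.3°, groundspeed 135.6 kt
Leg 2: desired track 257.8°; wind correction -3.0° → command heading 254.8°, groundspeed 82.8 kt
Leg 3: desired track 205.8°; wind correction +9.1° → command heading 214.9°, groundspeed 87.2 kt
Leg 4: desired track 167.1°; wind correction +14.1° → command heading 181.2°, groundspeed 100.8 kt
Leg 5: desired track 331.8°; wind correction -14.3° → command heading 317.5°, groundspeed 104.2 kt
Leg 6: desired track 38.1°; wind correction -6.6° → command heading 31.5°, groundspeed 132.7 kt

Leg 1: heading=49.3°, groundspeed=135.6 kt
Leg 2: heading=254.8°, groundspeed=82.8 kt
Leg 3: heading=214.9°, groundspeed=87.2 kt
Leg 4: heading=181.2°, groundspeed=100.8 kt
Leg 5: heading=317.5°, groundspeed=104.2 kt
Leg 6: heading=31.5°, groundspeed=132.7 kt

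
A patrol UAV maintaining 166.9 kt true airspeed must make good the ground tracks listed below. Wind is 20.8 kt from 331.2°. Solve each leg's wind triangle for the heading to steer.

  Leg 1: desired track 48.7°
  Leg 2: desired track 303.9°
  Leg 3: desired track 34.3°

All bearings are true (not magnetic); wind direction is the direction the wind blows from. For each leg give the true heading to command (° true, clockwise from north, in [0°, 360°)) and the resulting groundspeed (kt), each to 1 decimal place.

Leg 1: desired track 48.7°; wind correction -7.0° → command heading 41.7°, groundspeed 161.2 kt
Leg 2: desired track 303.9°; wind correction +3.3° → command heading 307.2°, groundspeed 148.1 kt
Leg 3: desired track 34.3°; wind correction -6.4° → command heading 27.9°, groundspeed 156.5 kt

Leg 1: heading=41.7°, groundspeed=161.2 kt
Leg 2: heading=307.2°, groundspeed=148.1 kt
Leg 3: heading=27.9°, groundspeed=156.5 kt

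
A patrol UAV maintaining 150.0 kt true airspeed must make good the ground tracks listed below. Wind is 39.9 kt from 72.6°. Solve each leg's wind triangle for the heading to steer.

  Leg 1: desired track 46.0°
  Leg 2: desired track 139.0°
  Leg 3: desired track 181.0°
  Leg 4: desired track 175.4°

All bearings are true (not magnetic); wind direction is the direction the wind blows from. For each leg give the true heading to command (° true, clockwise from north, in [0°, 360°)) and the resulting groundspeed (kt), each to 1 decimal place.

Leg 1: heading=52.8°, groundspeed=113.3 kt
Leg 2: heading=124.9°, groundspeed=129.5 kt
Leg 3: heading=166.4°, groundspeed=157.7 kt
Leg 4: heading=160.4°, groundspeed=153.7 kt

Leg 1: desired track 46.0°; wind correction +6.8° → command heading 52.8°, groundspeed 113.3 kt
Leg 2: desired track 139.0°; wind correction -14.1° → command heading 124.9°, groundspeed 129.5 kt
Leg 3: desired track 181.0°; wind correction -14.6° → command heading 166.4°, groundspeed 157.7 kt
Leg 4: desired track 175.4°; wind correction -15.0° → command heading 160.4°, groundspeed 153.7 kt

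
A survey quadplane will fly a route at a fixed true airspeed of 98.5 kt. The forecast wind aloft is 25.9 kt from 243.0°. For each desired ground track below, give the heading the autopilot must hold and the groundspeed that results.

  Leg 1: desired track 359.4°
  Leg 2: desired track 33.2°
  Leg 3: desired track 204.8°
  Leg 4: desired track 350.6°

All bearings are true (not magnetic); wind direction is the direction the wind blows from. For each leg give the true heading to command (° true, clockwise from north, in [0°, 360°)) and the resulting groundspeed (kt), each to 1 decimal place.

Leg 1: desired track 359.4°; wind correction -13.6° → command heading 345.8°, groundspeed 107.2 kt
Leg 2: desired track 33.2°; wind correction -7.5° → command heading 25.7°, groundspeed 120.1 kt
Leg 3: desired track 204.8°; wind correction +9.4° → command heading 214.2°, groundspeed 76.8 kt
Leg 4: desired track 350.6°; wind correction -14.5° → command heading 336.1°, groundspeed 103.2 kt

Leg 1: heading=345.8°, groundspeed=107.2 kt
Leg 2: heading=25.7°, groundspeed=120.1 kt
Leg 3: heading=214.2°, groundspeed=76.8 kt
Leg 4: heading=336.1°, groundspeed=103.2 kt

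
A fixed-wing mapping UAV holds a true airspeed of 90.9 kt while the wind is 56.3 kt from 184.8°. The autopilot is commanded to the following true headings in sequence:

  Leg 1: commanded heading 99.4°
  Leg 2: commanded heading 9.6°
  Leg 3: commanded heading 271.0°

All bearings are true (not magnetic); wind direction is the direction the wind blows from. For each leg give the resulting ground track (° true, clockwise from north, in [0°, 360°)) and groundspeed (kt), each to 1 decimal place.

Leg 1: track=66.4°, groundspeed=103.0 kt
Leg 2: track=7.8°, groundspeed=147.1 kt
Leg 3: track=303.8°, groundspeed=103.7 kt

Leg 1: heading 99.4°; drift -33.0° → track 66.4°, groundspeed 103.0 kt
Leg 2: heading 9.6°; drift -1.8° → track 7.8°, groundspeed 147.1 kt
Leg 3: heading 271.0°; drift +32.8° → track 303.8°, groundspeed 103.7 kt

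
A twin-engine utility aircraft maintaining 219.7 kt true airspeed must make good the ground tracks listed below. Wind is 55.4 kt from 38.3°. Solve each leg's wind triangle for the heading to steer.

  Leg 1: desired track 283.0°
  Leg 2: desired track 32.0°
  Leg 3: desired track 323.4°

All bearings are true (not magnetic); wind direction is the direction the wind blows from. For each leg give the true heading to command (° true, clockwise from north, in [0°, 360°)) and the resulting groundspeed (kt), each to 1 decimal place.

Leg 1: heading=296.2°, groundspeed=237.6 kt
Leg 2: heading=33.6°, groundspeed=164.6 kt
Leg 3: heading=337.5°, groundspeed=198.7 kt

Leg 1: desired track 283.0°; wind correction +13.2° → command heading 296.2°, groundspeed 237.6 kt
Leg 2: desired track 32.0°; wind correction +1.6° → command heading 33.6°, groundspeed 164.6 kt
Leg 3: desired track 323.4°; wind correction +14.1° → command heading 337.5°, groundspeed 198.7 kt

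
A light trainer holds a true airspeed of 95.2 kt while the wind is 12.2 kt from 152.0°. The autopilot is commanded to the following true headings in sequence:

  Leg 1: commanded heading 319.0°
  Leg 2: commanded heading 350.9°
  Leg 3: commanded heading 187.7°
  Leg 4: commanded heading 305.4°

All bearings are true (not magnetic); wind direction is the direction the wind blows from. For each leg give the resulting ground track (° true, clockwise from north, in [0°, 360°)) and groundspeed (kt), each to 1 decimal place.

Leg 1: track=320.5°, groundspeed=107.1 kt
Leg 2: track=348.8°, groundspeed=106.8 kt
Leg 3: track=192.5°, groundspeed=85.6 kt
Leg 4: track=308.3°, groundspeed=106.2 kt

Leg 1: heading 319.0°; drift +1.5° → track 320.5°, groundspeed 107.1 kt
Leg 2: heading 350.9°; drift -2.1° → track 348.8°, groundspeed 106.8 kt
Leg 3: heading 187.7°; drift +4.8° → track 192.5°, groundspeed 85.6 kt
Leg 4: heading 305.4°; drift +2.9° → track 308.3°, groundspeed 106.2 kt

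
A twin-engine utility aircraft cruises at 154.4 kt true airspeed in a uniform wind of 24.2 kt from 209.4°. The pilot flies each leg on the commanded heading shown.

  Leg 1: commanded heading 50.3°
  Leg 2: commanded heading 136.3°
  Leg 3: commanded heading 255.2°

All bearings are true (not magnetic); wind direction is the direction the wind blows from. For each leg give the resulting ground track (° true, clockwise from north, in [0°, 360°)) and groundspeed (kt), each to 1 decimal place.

Leg 1: heading 50.3°; drift -2.8° → track 47.5°, groundspeed 177.2 kt
Leg 2: heading 136.3°; drift -8.9° → track 127.4°, groundspeed 149.2 kt
Leg 3: heading 255.2°; drift +7.2° → track 262.4°, groundspeed 138.6 kt

Leg 1: track=47.5°, groundspeed=177.2 kt
Leg 2: track=127.4°, groundspeed=149.2 kt
Leg 3: track=262.4°, groundspeed=138.6 kt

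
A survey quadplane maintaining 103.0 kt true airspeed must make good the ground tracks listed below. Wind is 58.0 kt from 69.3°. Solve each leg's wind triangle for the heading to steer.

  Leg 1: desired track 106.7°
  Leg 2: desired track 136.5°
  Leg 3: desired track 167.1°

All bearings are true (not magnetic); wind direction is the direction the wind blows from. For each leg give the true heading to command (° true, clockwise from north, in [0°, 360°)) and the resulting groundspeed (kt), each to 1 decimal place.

Leg 1: heading=86.7°, groundspeed=50.7 kt
Leg 2: heading=105.2°, groundspeed=65.6 kt
Leg 3: heading=133.2°, groundspeed=93.4 kt

Leg 1: desired track 106.7°; wind correction -20.0° → command heading 86.7°, groundspeed 50.7 kt
Leg 2: desired track 136.5°; wind correction -31.3° → command heading 105.2°, groundspeed 65.6 kt
Leg 3: desired track 167.1°; wind correction -33.9° → command heading 133.2°, groundspeed 93.4 kt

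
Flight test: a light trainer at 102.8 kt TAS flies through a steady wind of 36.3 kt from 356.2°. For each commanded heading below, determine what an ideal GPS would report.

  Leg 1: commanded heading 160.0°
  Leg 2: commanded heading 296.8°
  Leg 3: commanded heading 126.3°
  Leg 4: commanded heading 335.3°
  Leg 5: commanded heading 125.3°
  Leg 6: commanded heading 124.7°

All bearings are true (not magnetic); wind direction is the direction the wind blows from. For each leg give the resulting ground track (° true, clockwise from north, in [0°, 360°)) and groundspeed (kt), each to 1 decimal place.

Leg 1: track=164.2°, groundspeed=138.0 kt
Leg 2: track=276.5°, groundspeed=89.9 kt
Leg 3: track=138.7°, groundspeed=129.2 kt
Leg 4: track=324.7°, groundspeed=70.1 kt
Leg 5: track=137.9°, groundspeed=128.8 kt
Leg 6: track=137.5°, groundspeed=128.6 kt

Leg 1: heading 160.0°; drift +4.2° → track 164.2°, groundspeed 138.0 kt
Leg 2: heading 296.8°; drift -20.3° → track 276.5°, groundspeed 89.9 kt
Leg 3: heading 126.3°; drift +12.4° → track 138.7°, groundspeed 129.2 kt
Leg 4: heading 335.3°; drift -10.6° → track 324.7°, groundspeed 70.1 kt
Leg 5: heading 125.3°; drift +12.6° → track 137.9°, groundspeed 128.8 kt
Leg 6: heading 124.7°; drift +12.8° → track 137.5°, groundspeed 128.6 kt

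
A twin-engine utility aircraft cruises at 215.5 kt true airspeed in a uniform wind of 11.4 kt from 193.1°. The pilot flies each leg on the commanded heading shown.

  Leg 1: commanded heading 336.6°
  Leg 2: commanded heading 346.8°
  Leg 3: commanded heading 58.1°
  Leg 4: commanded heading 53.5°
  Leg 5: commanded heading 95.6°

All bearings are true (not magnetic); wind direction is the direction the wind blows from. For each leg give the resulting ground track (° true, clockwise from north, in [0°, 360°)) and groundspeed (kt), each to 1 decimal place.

Leg 1: heading 336.6°; drift +1.7° → track 338.3°, groundspeed 224.8 kt
Leg 2: heading 346.8°; drift +1.3° → track 348.1°, groundspeed 225.8 kt
Leg 3: heading 58.1°; drift -2.1° → track 56.0°, groundspeed 223.7 kt
Leg 4: heading 53.5°; drift -1.9° → track 51.6°, groundspeed 224.3 kt
Leg 5: heading 95.6°; drift -3.0° → track 92.6°, groundspeed 217.3 kt

Leg 1: track=338.3°, groundspeed=224.8 kt
Leg 2: track=348.1°, groundspeed=225.8 kt
Leg 3: track=56.0°, groundspeed=223.7 kt
Leg 4: track=51.6°, groundspeed=224.3 kt
Leg 5: track=92.6°, groundspeed=217.3 kt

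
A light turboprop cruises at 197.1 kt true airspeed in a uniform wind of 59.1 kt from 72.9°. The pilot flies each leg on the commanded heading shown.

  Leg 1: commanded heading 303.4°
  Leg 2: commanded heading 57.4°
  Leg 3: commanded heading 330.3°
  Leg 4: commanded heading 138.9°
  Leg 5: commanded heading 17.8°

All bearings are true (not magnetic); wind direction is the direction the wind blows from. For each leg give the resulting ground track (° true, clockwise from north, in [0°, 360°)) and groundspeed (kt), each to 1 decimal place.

Leg 1: heading 303.4°; drift -11.0° → track 292.4°, groundspeed 239.1 kt
Leg 2: heading 57.4°; drift -6.4° → track 51.0°, groundspeed 141.0 kt
Leg 3: heading 330.3°; drift -15.4° → track 314.9°, groundspeed 217.8 kt
Leg 4: heading 138.9°; drift +17.3° → track 156.2°, groundspeed 181.3 kt
Leg 5: heading 17.8°; drift -16.5° → track 1.3°, groundspeed 170.3 kt

Leg 1: track=292.4°, groundspeed=239.1 kt
Leg 2: track=51.0°, groundspeed=141.0 kt
Leg 3: track=314.9°, groundspeed=217.8 kt
Leg 4: track=156.2°, groundspeed=181.3 kt
Leg 5: track=1.3°, groundspeed=170.3 kt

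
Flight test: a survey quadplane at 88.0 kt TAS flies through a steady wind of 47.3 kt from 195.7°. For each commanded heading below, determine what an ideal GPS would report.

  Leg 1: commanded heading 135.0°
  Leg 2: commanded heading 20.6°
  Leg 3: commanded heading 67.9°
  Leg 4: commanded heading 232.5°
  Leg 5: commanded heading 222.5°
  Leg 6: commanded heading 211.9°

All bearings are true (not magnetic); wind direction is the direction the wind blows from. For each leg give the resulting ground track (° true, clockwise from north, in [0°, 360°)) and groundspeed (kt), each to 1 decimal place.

Leg 1: heading 135.0°; drift -32.5° → track 102.5°, groundspeed 76.9 kt
Leg 2: heading 20.6°; drift -1.7° → track 18.9°, groundspeed 135.2 kt
Leg 3: heading 67.9°; drift -17.7° → track 50.2°, groundspeed 122.8 kt
Leg 4: heading 232.5°; drift +29.5° → track 262.0°, groundspeed 57.6 kt
Leg 5: heading 222.5°; drift +25.0° → track 247.5°, groundspeed 50.5 kt
Leg 6: heading 211.9°; drift +17.2° → track 229.1°, groundspeed 44.6 kt

Leg 1: track=102.5°, groundspeed=76.9 kt
Leg 2: track=18.9°, groundspeed=135.2 kt
Leg 3: track=50.2°, groundspeed=122.8 kt
Leg 4: track=262.0°, groundspeed=57.6 kt
Leg 5: track=247.5°, groundspeed=50.5 kt
Leg 6: track=229.1°, groundspeed=44.6 kt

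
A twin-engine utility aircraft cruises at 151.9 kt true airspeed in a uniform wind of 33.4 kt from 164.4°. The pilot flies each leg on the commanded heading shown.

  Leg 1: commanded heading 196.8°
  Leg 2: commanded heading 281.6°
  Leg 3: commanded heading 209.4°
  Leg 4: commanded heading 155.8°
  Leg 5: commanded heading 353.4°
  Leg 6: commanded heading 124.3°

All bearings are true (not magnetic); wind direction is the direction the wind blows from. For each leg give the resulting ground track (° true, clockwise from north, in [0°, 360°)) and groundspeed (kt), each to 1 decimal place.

Leg 1: track=205.0°, groundspeed=125.0 kt
Leg 2: track=291.7°, groundspeed=169.8 kt
Leg 3: track=219.8°, groundspeed=130.4 kt
Leg 4: track=153.4°, groundspeed=119.0 kt
Leg 5: track=351.8°, groundspeed=185.0 kt
Leg 6: track=114.6°, groundspeed=128.2 kt

Leg 1: heading 196.8°; drift +8.2° → track 205.0°, groundspeed 125.0 kt
Leg 2: heading 281.6°; drift +10.1° → track 291.7°, groundspeed 169.8 kt
Leg 3: heading 209.4°; drift +10.4° → track 219.8°, groundspeed 130.4 kt
Leg 4: heading 155.8°; drift -2.4° → track 153.4°, groundspeed 119.0 kt
Leg 5: heading 353.4°; drift -1.6° → track 351.8°, groundspeed 185.0 kt
Leg 6: heading 124.3°; drift -9.7° → track 114.6°, groundspeed 128.2 kt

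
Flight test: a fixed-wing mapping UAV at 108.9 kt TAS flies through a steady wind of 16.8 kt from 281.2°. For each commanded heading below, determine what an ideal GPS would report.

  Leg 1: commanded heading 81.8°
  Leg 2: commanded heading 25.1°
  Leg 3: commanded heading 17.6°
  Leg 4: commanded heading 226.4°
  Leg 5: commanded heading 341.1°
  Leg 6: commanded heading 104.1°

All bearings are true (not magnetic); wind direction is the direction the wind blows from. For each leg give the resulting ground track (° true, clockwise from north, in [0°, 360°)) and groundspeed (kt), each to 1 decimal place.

Leg 1: heading 81.8°; drift +2.6° → track 84.4°, groundspeed 124.9 kt
Leg 2: heading 25.1°; drift +8.2° → track 33.3°, groundspeed 114.1 kt
Leg 3: heading 17.6°; drift +8.6° → track 26.2°, groundspeed 112.0 kt
Leg 4: heading 226.4°; drift -7.9° → track 218.5°, groundspeed 100.2 kt
Leg 5: heading 341.1°; drift +8.2° → track 349.3°, groundspeed 101.5 kt
Leg 6: heading 104.1°; drift -0.4° → track 103.7°, groundspeed 125.7 kt

Leg 1: track=84.4°, groundspeed=124.9 kt
Leg 2: track=33.3°, groundspeed=114.1 kt
Leg 3: track=26.2°, groundspeed=112.0 kt
Leg 4: track=218.5°, groundspeed=100.2 kt
Leg 5: track=349.3°, groundspeed=101.5 kt
Leg 6: track=103.7°, groundspeed=125.7 kt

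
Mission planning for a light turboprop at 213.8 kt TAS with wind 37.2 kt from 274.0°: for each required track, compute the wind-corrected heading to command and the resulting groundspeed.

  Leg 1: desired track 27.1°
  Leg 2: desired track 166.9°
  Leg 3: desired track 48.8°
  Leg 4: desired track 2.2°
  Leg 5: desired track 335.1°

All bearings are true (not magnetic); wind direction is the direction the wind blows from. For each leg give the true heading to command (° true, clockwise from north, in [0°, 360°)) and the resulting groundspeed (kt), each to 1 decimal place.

Leg 1: desired track 27.1°; wind correction -9.2° → command heading 17.9°, groundspeed 225.6 kt
Leg 2: desired track 166.9°; wind correction +9.6° → command heading 176.5°, groundspeed 221.8 kt
Leg 3: desired track 48.8°; wind correction -7.1° → command heading 41.7°, groundspeed 238.4 kt
Leg 4: desired track 2.2°; wind correction -10.0° → command heading 352.2°, groundspeed 209.4 kt
Leg 5: desired track 335.1°; wind correction -8.8° → command heading 326.3°, groundspeed 193.3 kt

Leg 1: heading=17.9°, groundspeed=225.6 kt
Leg 2: heading=176.5°, groundspeed=221.8 kt
Leg 3: heading=41.7°, groundspeed=238.4 kt
Leg 4: heading=352.2°, groundspeed=209.4 kt
Leg 5: heading=326.3°, groundspeed=193.3 kt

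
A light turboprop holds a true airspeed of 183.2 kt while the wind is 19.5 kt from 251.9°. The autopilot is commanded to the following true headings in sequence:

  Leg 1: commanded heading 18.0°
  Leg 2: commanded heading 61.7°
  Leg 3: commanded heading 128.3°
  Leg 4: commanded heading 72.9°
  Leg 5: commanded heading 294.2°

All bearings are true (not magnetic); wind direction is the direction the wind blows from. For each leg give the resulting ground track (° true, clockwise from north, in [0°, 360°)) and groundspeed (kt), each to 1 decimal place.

Leg 1: heading 18.0°; drift +4.6° → track 22.6°, groundspeed 195.3 kt
Leg 2: heading 61.7°; drift +1.0° → track 62.7°, groundspeed 202.4 kt
Leg 3: heading 128.3°; drift -4.8° → track 123.5°, groundspeed 194.7 kt
Leg 4: heading 72.9°; drift -0.1° → track 72.8°, groundspeed 202.7 kt
Leg 5: heading 294.2°; drift +4.4° → track 298.6°, groundspeed 169.3 kt

Leg 1: track=22.6°, groundspeed=195.3 kt
Leg 2: track=62.7°, groundspeed=202.4 kt
Leg 3: track=123.5°, groundspeed=194.7 kt
Leg 4: track=72.8°, groundspeed=202.7 kt
Leg 5: track=298.6°, groundspeed=169.3 kt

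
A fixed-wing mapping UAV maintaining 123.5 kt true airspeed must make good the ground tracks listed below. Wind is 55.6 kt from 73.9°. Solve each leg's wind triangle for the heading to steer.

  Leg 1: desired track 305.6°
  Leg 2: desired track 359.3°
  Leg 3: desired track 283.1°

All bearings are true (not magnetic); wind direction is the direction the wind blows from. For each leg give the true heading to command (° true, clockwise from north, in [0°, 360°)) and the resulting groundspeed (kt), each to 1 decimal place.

Leg 1: desired track 305.6°; wind correction +20.7° → command heading 326.3°, groundspeed 150.0 kt
Leg 2: desired track 359.3°; wind correction +25.7° → command heading 25.0°, groundspeed 96.5 kt
Leg 3: desired track 283.1°; wind correction +12.7° → command heading 295.8°, groundspeed 169.0 kt

Leg 1: heading=326.3°, groundspeed=150.0 kt
Leg 2: heading=25.0°, groundspeed=96.5 kt
Leg 3: heading=295.8°, groundspeed=169.0 kt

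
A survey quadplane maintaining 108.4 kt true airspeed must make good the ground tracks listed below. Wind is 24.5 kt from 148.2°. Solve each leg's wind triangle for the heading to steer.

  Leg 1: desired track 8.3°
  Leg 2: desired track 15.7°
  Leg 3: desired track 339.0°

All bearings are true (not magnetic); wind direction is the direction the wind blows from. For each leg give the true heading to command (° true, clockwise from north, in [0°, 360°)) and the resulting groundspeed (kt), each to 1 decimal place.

Leg 1: heading=16.7°, groundspeed=126.0 kt
Leg 2: heading=25.3°, groundspeed=123.4 kt
Leg 3: heading=341.4°, groundspeed=132.4 kt

Leg 1: desired track 8.3°; wind correction +8.4° → command heading 16.7°, groundspeed 126.0 kt
Leg 2: desired track 15.7°; wind correction +9.6° → command heading 25.3°, groundspeed 123.4 kt
Leg 3: desired track 339.0°; wind correction +2.4° → command heading 341.4°, groundspeed 132.4 kt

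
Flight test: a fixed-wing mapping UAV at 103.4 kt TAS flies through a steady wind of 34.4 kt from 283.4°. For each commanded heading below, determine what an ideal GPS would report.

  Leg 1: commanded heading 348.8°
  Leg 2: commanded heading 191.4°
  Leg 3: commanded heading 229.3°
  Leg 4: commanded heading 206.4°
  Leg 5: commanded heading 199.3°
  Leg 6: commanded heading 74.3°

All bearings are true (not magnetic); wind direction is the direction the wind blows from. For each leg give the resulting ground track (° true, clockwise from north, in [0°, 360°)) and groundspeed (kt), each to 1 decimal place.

Leg 1: track=8.1°, groundspeed=94.4 kt
Leg 2: track=173.2°, groundspeed=110.1 kt
Leg 3: track=210.8°, groundspeed=87.8 kt
Leg 4: track=187.1°, groundspeed=101.4 kt
Leg 5: track=180.4°, groundspeed=105.6 kt
Leg 6: track=81.4°, groundspeed=134.5 kt

Leg 1: heading 348.8°; drift +19.3° → track 8.1°, groundspeed 94.4 kt
Leg 2: heading 191.4°; drift -18.2° → track 173.2°, groundspeed 110.1 kt
Leg 3: heading 229.3°; drift -18.5° → track 210.8°, groundspeed 87.8 kt
Leg 4: heading 206.4°; drift -19.3° → track 187.1°, groundspeed 101.4 kt
Leg 5: heading 199.3°; drift -18.9° → track 180.4°, groundspeed 105.6 kt
Leg 6: heading 74.3°; drift +7.1° → track 81.4°, groundspeed 134.5 kt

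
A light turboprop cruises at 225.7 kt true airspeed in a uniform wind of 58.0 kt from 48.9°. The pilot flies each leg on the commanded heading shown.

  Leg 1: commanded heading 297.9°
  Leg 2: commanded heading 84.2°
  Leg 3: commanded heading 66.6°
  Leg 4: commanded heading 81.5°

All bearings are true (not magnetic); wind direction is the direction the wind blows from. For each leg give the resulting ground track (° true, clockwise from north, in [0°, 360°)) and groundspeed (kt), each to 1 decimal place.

Leg 1: track=285.5°, groundspeed=252.4 kt
Leg 2: track=94.8°, groundspeed=181.5 kt
Leg 3: track=72.5°, groundspeed=171.4 kt
Leg 4: track=91.5°, groundspeed=179.6 kt

Leg 1: heading 297.9°; drift -12.4° → track 285.5°, groundspeed 252.4 kt
Leg 2: heading 84.2°; drift +10.6° → track 94.8°, groundspeed 181.5 kt
Leg 3: heading 66.6°; drift +5.9° → track 72.5°, groundspeed 171.4 kt
Leg 4: heading 81.5°; drift +10.0° → track 91.5°, groundspeed 179.6 kt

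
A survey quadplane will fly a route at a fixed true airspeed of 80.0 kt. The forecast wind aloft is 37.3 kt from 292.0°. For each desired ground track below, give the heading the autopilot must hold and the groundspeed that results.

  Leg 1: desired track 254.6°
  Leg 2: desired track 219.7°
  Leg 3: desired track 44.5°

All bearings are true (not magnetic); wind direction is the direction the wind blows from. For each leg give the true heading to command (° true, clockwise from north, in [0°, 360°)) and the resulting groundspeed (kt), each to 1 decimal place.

Leg 1: heading=271.1°, groundspeed=47.1 kt
Leg 2: heading=246.1°, groundspeed=60.3 kt
Leg 3: heading=19.0°, groundspeed=86.5 kt

Leg 1: desired track 254.6°; wind correction +16.5° → command heading 271.1°, groundspeed 47.1 kt
Leg 2: desired track 219.7°; wind correction +26.4° → command heading 246.1°, groundspeed 60.3 kt
Leg 3: desired track 44.5°; wind correction -25.5° → command heading 19.0°, groundspeed 86.5 kt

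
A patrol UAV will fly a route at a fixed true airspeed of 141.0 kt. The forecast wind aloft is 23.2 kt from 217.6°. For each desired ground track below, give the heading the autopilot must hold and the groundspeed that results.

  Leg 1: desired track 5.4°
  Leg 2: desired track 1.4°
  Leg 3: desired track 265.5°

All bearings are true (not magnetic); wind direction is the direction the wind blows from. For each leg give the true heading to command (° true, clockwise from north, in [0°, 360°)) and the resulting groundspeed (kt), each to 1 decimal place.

Leg 1: heading=0.4°, groundspeed=160.1 kt
Leg 2: heading=355.8°, groundspeed=159.1 kt
Leg 3: heading=258.5°, groundspeed=124.4 kt

Leg 1: desired track 5.4°; wind correction -5.0° → command heading 0.4°, groundspeed 160.1 kt
Leg 2: desired track 1.4°; wind correction -5.6° → command heading 355.8°, groundspeed 159.1 kt
Leg 3: desired track 265.5°; wind correction -7.0° → command heading 258.5°, groundspeed 124.4 kt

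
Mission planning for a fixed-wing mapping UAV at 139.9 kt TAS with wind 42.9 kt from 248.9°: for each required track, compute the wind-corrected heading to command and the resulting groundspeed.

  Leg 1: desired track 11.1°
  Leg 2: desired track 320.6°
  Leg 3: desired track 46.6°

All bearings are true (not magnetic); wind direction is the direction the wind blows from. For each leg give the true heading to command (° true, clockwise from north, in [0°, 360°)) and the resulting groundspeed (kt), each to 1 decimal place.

Leg 1: desired track 11.1°; wind correction -15.0° → command heading 356.1°, groundspeed 158.0 kt
Leg 2: desired track 320.6°; wind correction -16.9° → command heading 303.7°, groundspeed 120.4 kt
Leg 3: desired track 46.6°; wind correction -6.7° → command heading 39.9°, groundspeed 178.6 kt

Leg 1: heading=356.1°, groundspeed=158.0 kt
Leg 2: heading=303.7°, groundspeed=120.4 kt
Leg 3: heading=39.9°, groundspeed=178.6 kt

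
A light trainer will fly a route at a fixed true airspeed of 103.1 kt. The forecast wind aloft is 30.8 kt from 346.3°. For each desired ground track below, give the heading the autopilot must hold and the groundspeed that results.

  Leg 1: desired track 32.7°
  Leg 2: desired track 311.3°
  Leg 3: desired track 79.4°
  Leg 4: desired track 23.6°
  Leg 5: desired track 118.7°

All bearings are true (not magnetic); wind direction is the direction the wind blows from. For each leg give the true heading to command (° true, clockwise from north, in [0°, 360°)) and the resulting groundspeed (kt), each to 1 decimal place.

Leg 1: desired track 32.7°; wind correction -12.5° → command heading 20.2°, groundspeed 79.4 kt
Leg 2: desired track 311.3°; wind correction +9.9° → command heading 321.2°, groundspeed 76.3 kt
Leg 3: desired track 79.4°; wind correction -17.4° → command heading 62.0°, groundspeed 100.1 kt
Leg 4: desired track 23.6°; wind correction -10.4° → command heading 13.2°, groundspeed 76.9 kt
Leg 5: desired track 118.7°; wind correction -12.7° → command heading 106.0°, groundspeed 121.3 kt

Leg 1: heading=20.2°, groundspeed=79.4 kt
Leg 2: heading=321.2°, groundspeed=76.3 kt
Leg 3: heading=62.0°, groundspeed=100.1 kt
Leg 4: heading=13.2°, groundspeed=76.9 kt
Leg 5: heading=106.0°, groundspeed=121.3 kt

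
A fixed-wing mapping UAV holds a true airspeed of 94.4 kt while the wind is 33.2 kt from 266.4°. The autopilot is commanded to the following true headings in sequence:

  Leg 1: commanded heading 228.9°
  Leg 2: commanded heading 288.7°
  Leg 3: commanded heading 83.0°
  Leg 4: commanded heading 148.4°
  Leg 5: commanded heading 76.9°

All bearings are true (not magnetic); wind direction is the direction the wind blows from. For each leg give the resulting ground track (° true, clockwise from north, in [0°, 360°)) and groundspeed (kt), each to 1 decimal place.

Leg 1: track=212.4°, groundspeed=71.0 kt
Leg 2: track=299.9°, groundspeed=64.9 kt
Leg 3: track=83.9°, groundspeed=127.6 kt
Leg 4: track=133.5°, groundspeed=113.8 kt
Leg 5: track=79.4°, groundspeed=127.3 kt

Leg 1: heading 228.9°; drift -16.5° → track 212.4°, groundspeed 71.0 kt
Leg 2: heading 288.7°; drift +11.2° → track 299.9°, groundspeed 64.9 kt
Leg 3: heading 83.0°; drift +0.9° → track 83.9°, groundspeed 127.6 kt
Leg 4: heading 148.4°; drift -14.9° → track 133.5°, groundspeed 113.8 kt
Leg 5: heading 76.9°; drift +2.5° → track 79.4°, groundspeed 127.3 kt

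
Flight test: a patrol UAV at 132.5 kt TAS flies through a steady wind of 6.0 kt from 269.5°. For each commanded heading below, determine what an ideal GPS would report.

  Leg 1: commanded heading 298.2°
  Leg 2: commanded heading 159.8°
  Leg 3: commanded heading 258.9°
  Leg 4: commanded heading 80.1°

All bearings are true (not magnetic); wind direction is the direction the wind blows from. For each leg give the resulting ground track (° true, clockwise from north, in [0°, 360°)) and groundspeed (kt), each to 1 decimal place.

Leg 1: track=299.5°, groundspeed=127.3 kt
Leg 2: track=157.4°, groundspeed=134.6 kt
Leg 3: track=258.4°, groundspeed=126.6 kt
Leg 4: track=80.5°, groundspeed=138.4 kt

Leg 1: heading 298.2°; drift +1.3° → track 299.5°, groundspeed 127.3 kt
Leg 2: heading 159.8°; drift -2.4° → track 157.4°, groundspeed 134.6 kt
Leg 3: heading 258.9°; drift -0.5° → track 258.4°, groundspeed 126.6 kt
Leg 4: heading 80.1°; drift +0.4° → track 80.5°, groundspeed 138.4 kt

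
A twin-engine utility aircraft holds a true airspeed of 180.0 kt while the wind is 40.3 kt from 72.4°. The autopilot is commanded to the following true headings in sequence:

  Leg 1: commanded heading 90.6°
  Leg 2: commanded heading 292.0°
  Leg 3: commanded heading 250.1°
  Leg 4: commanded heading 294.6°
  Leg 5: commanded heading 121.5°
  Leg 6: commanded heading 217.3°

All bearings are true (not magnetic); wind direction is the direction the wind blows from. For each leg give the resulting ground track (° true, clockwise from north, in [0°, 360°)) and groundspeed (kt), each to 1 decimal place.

Leg 1: heading 90.6°; drift +5.1° → track 95.7°, groundspeed 142.3 kt
Leg 2: heading 292.0°; drift -6.9° → track 285.1°, groundspeed 212.6 kt
Leg 3: heading 250.1°; drift +0.4° → track 250.5°, groundspeed 220.3 kt
Leg 4: heading 294.6°; drift -7.4° → track 287.2°, groundspeed 211.6 kt
Leg 5: heading 121.5°; drift +11.2° → track 132.7°, groundspeed 156.6 kt
Leg 6: heading 217.3°; drift +6.2° → track 223.5°, groundspeed 214.2 kt

Leg 1: track=95.7°, groundspeed=142.3 kt
Leg 2: track=285.1°, groundspeed=212.6 kt
Leg 3: track=250.5°, groundspeed=220.3 kt
Leg 4: track=287.2°, groundspeed=211.6 kt
Leg 5: track=132.7°, groundspeed=156.6 kt
Leg 6: track=223.5°, groundspeed=214.2 kt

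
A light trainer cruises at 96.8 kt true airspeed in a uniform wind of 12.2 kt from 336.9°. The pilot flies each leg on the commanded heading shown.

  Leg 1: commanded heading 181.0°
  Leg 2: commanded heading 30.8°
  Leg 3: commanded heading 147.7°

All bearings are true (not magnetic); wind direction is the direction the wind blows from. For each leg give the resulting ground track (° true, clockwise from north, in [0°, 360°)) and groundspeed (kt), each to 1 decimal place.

Leg 1: track=178.4°, groundspeed=108.1 kt
Leg 2: track=37.1°, groundspeed=90.2 kt
Leg 3: track=148.7°, groundspeed=108.9 kt

Leg 1: heading 181.0°; drift -2.6° → track 178.4°, groundspeed 108.1 kt
Leg 2: heading 30.8°; drift +6.3° → track 37.1°, groundspeed 90.2 kt
Leg 3: heading 147.7°; drift +1.0° → track 148.7°, groundspeed 108.9 kt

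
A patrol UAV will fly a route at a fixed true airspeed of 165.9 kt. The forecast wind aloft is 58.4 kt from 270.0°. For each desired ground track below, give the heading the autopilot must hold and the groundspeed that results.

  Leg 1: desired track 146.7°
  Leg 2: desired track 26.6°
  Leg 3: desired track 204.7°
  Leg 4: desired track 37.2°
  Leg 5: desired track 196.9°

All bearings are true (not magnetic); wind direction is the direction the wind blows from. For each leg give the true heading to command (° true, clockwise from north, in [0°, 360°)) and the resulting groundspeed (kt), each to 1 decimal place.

Leg 1: heading=163.8°, groundspeed=190.6 kt
Leg 2: heading=8.3°, groundspeed=183.6 kt
Leg 3: heading=223.4°, groundspeed=132.8 kt
Leg 4: heading=20.9°, groundspeed=194.6 kt
Leg 5: heading=216.6°, groundspeed=139.2 kt

Leg 1: desired track 146.7°; wind correction +17.1° → command heading 163.8°, groundspeed 190.6 kt
Leg 2: desired track 26.6°; wind correction -18.3° → command heading 8.3°, groundspeed 183.6 kt
Leg 3: desired track 204.7°; wind correction +18.7° → command heading 223.4°, groundspeed 132.8 kt
Leg 4: desired track 37.2°; wind correction -16.3° → command heading 20.9°, groundspeed 194.6 kt
Leg 5: desired track 196.9°; wind correction +19.7° → command heading 216.6°, groundspeed 139.2 kt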